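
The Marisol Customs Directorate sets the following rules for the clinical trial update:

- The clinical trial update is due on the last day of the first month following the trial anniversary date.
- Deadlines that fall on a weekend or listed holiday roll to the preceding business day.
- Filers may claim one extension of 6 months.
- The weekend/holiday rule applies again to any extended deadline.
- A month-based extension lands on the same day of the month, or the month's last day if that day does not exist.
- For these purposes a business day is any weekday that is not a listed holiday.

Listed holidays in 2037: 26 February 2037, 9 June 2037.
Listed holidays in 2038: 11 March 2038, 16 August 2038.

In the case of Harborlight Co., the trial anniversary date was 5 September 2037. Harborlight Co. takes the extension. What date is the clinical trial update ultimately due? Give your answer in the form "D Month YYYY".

30 April 2038

1 month after 5 September 2037 falls in October 2037; the last day of that month is 31 October 2037.
31 October 2037 falls on a Saturday. Rolling to the preceding business day gives 30 October 2037, a Friday.
Applying the 6 months extension: 6 months after 30 October 2037 is 30 April 2038.
30 April 2038 is a Friday and not a listed holiday, so it stands.
The final due date is 30 April 2038.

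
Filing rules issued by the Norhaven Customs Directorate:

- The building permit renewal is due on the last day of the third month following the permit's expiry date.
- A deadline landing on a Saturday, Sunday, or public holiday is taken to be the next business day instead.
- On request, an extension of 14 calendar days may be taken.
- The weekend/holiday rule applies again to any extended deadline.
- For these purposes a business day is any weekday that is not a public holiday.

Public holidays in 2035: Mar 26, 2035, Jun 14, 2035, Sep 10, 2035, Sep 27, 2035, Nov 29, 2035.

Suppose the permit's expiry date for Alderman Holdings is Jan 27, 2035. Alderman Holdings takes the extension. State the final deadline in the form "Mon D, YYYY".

3 months after Jan 27, 2035 falls in April 2035; the last day of that month is Apr 30, 2035.
Apr 30, 2035 falls on a Monday, which is a business day, so no adjustment is needed.
With the 14-day extension, Apr 30, 2035 becomes May 14, 2035.
May 14, 2035 falls on a Monday, which is a business day, so no adjustment is needed.
So the filing is due May 14, 2035.

May 14, 2035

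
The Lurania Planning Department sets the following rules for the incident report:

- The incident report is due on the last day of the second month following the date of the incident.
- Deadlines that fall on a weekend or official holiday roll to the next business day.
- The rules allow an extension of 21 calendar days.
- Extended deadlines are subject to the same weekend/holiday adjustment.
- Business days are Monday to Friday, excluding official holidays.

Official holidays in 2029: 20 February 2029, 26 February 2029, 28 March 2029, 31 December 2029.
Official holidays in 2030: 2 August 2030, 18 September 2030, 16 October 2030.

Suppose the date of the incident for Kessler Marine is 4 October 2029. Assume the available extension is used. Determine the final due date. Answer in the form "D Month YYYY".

22 January 2030

2 months after 4 October 2029 falls in December 2029; the last day of that month is 31 December 2029.
31 December 2029 is a listed holiday, so it moves to the next business day, 1 January 2030 (Tuesday).
Applying the 21-calendar-day extension: 1 January 2030 + 21 days = 22 January 2030.
22 January 2030 is a Tuesday and not a listed holiday, so it stands.
Deadline: 22 January 2030.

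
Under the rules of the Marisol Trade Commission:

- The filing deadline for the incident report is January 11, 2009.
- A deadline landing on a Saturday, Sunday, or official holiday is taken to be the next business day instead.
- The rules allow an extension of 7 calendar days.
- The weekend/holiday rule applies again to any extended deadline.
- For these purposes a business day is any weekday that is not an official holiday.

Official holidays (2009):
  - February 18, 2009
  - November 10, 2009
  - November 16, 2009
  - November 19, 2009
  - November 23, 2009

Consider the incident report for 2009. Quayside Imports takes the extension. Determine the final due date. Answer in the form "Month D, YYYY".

January 19, 2009

The statutory due date is January 11, 2009.
January 11, 2009 falls on a Sunday. Rolling to the next business day gives January 12, 2009, a Monday.
Applying the 7-calendar-day extension: January 12, 2009 + 7 days = January 19, 2009.
January 19, 2009 (Monday) is already a business day.
So the filing is due January 19, 2009.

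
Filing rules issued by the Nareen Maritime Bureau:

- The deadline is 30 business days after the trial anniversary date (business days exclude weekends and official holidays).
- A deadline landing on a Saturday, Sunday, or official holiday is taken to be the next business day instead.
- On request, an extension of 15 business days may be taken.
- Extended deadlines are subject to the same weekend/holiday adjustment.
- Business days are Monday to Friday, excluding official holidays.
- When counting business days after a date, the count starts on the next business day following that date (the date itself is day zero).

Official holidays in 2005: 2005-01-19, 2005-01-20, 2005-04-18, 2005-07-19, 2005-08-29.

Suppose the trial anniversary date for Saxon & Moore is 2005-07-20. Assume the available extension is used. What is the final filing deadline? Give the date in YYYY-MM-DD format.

2005-09-22

30 business days after 2005-07-20, excluding weekends and holidays, is 2005-09-01.
Since 2005-09-01 is a Thursday and not a holiday, the date is unchanged.
Applying the 15-business-day extension: 15 business days after 2005-09-01 is 2005-09-22.
2005-09-22 (Thursday) is already a business day.
The final due date is 2005-09-22.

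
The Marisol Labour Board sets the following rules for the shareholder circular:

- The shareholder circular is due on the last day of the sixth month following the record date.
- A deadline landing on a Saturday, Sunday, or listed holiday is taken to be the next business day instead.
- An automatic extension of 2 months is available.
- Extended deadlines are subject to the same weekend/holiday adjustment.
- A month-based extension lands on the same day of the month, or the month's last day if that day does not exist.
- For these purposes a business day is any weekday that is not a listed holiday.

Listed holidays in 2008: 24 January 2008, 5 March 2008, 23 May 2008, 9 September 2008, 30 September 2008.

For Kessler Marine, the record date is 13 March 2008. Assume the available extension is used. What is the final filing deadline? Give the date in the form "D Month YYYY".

1 December 2008

The sixth month after 13 March 2008 is September 2008, whose last day is 30 September 2008.
30 September 2008 is a listed holiday; the next business day is 1 October 2008 (Wednesday).
The 2 months extension carries 1 October 2008 to 1 December 2008.
1 December 2008 is a Monday and not a listed holiday, so it stands.
Deadline: 1 December 2008.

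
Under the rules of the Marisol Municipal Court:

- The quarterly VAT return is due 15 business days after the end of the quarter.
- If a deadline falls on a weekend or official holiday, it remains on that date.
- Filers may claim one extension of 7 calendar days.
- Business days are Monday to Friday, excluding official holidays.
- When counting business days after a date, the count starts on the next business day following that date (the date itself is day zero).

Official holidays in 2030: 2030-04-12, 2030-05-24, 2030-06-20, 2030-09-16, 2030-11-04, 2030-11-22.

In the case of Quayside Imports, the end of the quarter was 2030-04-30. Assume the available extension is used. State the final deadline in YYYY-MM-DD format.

Counting 15 business days after 2030-04-30 (skipping weekends and listed holidays) reaches 2030-05-21.
No adjustment is made for weekends or holidays, so 2030-05-21 stands.
The 7-calendar-day extension moves the deadline from 2030-05-21 to 2030-05-28.
2030-05-28 falls on a Tuesday. The rules make no weekend/holiday allowance, so it remains 2030-05-28.
So the filing is due 2030-05-28.

2030-05-28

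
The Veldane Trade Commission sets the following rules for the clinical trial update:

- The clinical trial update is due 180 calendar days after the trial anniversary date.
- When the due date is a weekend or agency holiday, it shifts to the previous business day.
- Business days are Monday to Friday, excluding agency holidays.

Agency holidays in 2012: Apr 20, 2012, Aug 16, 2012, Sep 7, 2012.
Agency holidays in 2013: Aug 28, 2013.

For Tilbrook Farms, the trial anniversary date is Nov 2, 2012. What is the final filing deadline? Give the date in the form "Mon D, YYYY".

May 1, 2013

Trigger date Nov 2, 2012 + 180 calendar days = May 1, 2013.
May 1, 2013 is a Wednesday and not a listed holiday, so it stands.
The final due date is May 1, 2013.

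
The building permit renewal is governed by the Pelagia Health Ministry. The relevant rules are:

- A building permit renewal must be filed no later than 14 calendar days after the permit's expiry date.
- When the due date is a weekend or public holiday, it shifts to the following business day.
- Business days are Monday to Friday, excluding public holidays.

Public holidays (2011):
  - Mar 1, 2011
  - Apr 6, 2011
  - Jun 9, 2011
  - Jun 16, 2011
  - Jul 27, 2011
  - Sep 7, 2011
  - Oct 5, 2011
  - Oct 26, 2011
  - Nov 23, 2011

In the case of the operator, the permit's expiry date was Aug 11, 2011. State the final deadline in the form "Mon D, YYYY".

Aug 25, 2011

14 calendar days after Aug 11, 2011 is Aug 25, 2011.
Aug 25, 2011 falls on a Thursday, which is a business day, so no adjustment is needed.
The final due date is Aug 25, 2011.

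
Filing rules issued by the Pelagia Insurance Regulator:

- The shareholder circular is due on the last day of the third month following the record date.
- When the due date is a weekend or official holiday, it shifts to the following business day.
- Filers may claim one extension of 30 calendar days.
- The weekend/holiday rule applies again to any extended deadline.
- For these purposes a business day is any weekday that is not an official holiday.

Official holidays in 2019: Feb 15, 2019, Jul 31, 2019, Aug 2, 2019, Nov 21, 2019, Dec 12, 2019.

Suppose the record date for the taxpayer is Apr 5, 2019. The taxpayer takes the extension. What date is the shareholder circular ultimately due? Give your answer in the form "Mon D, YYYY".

3 months after Apr 5, 2019 falls in July 2019; the last day of that month is Jul 31, 2019.
Jul 31, 2019 is a listed holiday, so it moves to the next business day, Aug 1, 2019 (Thursday).
The 30-calendar-day extension moves the deadline from Aug 1, 2019 to Aug 31, 2019.
Aug 31, 2019 is a Saturday; the next business day is Sep 2, 2019 (Monday).
So the filing is due Sep 2, 2019.

Sep 2, 2019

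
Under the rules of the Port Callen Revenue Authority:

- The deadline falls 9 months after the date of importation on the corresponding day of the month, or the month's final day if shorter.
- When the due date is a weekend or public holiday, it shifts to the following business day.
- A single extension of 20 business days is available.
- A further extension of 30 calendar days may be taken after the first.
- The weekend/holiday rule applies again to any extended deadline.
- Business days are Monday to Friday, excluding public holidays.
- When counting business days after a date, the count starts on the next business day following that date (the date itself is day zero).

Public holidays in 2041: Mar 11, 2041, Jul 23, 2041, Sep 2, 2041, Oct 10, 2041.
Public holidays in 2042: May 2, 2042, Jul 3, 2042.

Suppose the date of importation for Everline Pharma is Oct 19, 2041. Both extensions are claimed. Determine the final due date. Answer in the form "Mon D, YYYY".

Sep 17, 2042

9 months from Oct 19, 2041 is Jul 19, 2042.
Jul 19, 2042 falls on a Saturday. Rolling to the next business day gives Jul 21, 2042, a Monday.
Counting 20 further business days from Jul 21, 2042 reaches Aug 18, 2042.
Aug 18, 2042 is a Monday and not a listed holiday, so it stands.
Applying the 30-calendar-day extension: Aug 18, 2042 + 30 days = Sep 17, 2042.
Since Sep 17, 2042 is a Wednesday and not a holiday, the date is unchanged.
Final deadline: Sep 17, 2042.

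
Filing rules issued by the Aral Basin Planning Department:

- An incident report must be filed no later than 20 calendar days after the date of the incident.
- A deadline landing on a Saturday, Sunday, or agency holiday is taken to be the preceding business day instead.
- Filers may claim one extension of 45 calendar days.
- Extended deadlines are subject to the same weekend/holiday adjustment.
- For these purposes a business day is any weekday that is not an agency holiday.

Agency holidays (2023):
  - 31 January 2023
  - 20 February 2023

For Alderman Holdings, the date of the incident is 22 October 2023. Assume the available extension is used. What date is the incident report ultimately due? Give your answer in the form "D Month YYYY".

25 December 2023

From 22 October 2023, 20 calendar days later is 11 November 2023.
11 November 2023 falls on a Saturday. Rolling to the preceding business day gives 10 November 2023, a Friday.
Applying the 45-calendar-day extension: 10 November 2023 + 45 days = 25 December 2023.
Since 25 December 2023 is a Monday and not a holiday, the date is unchanged.
Final deadline: 25 December 2023.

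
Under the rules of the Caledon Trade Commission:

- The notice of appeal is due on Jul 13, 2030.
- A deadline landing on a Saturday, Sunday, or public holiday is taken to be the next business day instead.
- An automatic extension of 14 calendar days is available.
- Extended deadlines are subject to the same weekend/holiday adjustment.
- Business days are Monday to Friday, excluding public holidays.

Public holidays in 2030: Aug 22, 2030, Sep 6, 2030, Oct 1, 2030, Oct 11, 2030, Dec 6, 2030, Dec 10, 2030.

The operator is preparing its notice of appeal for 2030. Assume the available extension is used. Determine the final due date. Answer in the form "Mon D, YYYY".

Jul 29, 2030

Start from the fixed due date, Jul 13, 2030.
Jul 13, 2030 falls on a Saturday. Rolling to the next business day gives Jul 15, 2030, a Monday.
The 14-calendar-day extension moves the deadline from Jul 15, 2030 to Jul 29, 2030.
Jul 29, 2030 is a Monday and not a listed holiday, so it stands.
So the filing is due Jul 29, 2030.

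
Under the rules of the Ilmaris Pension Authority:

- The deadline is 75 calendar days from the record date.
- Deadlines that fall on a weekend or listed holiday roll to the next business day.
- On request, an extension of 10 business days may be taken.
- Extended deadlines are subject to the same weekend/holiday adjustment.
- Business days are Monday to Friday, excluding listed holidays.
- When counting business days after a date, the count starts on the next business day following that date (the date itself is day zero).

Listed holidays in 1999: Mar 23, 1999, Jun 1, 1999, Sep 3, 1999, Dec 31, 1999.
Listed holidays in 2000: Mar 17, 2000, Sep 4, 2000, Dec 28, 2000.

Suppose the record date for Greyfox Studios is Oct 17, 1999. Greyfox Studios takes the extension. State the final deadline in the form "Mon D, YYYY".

Jan 17, 2000

From Oct 17, 1999, 75 calendar days later is Dec 31, 1999.
Dec 31, 1999 falls on a listed holiday. Rolling to the next business day gives Jan 3, 2000, a Monday.
Counting 10 further business days from Jan 3, 2000 reaches Jan 17, 2000.
Jan 17, 2000 falls on a Monday, which is a business day, so no adjustment is needed.
So the filing is due Jan 17, 2000.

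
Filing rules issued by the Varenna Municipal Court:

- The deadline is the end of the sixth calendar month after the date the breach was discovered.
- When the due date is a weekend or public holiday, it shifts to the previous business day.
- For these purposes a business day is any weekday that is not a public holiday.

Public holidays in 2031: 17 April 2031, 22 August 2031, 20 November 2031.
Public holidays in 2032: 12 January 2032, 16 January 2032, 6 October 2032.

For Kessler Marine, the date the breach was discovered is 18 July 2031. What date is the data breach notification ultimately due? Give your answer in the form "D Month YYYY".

6 months after 18 July 2031 falls in January 2032; the last day of that month is 31 January 2032.
Because 31 January 2032 is a Saturday, the deadline becomes 30 January 2032 (Friday).
The final due date is 30 January 2032.

30 January 2032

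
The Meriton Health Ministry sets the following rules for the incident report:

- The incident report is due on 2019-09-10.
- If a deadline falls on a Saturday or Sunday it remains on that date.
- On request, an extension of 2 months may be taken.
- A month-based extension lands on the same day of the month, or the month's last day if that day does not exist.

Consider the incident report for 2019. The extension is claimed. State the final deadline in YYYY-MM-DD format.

2019-11-10

The stated deadline is 2019-09-10.
2019-09-10 is a Tuesday; no weekend or holiday adjustment applies.
Add 2 months to 2019-09-10: 2019-11-10.
2019-11-10 falls on a Sunday. The rules make no weekend/holiday allowance, so it remains 2019-11-10.
The final due date is 2019-11-10.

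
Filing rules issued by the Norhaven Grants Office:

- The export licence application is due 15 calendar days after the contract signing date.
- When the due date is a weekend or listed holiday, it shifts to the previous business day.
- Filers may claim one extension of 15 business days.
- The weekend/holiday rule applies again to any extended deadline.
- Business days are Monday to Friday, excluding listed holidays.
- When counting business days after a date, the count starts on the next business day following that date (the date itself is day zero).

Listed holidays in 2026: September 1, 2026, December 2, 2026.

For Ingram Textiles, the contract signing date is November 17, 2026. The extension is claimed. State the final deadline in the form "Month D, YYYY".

Trigger date November 17, 2026 + 15 calendar days = December 2, 2026.
December 2, 2026 is a listed holiday, so it moves to the preceding business day, December 1, 2026 (Tuesday).
Counting 15 further business days from December 1, 2026 reaches December 23, 2026.
December 23, 2026 (Wednesday) is already a business day.
Final deadline: December 23, 2026.

December 23, 2026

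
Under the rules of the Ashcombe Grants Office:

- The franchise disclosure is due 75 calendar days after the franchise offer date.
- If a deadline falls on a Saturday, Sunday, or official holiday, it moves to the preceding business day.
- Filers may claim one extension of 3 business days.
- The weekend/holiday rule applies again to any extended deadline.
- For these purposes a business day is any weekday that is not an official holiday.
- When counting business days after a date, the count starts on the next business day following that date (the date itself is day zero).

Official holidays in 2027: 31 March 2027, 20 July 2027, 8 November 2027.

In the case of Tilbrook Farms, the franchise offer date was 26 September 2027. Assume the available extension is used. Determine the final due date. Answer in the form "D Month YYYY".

15 December 2027

From 26 September 2027, 75 calendar days later is 10 December 2027.
10 December 2027 is a Friday and not a listed holiday, so it stands.
The 3-business-day extension runs from 10 December 2027 to 15 December 2027.
15 December 2027 (Wednesday) is already a business day.
Final deadline: 15 December 2027.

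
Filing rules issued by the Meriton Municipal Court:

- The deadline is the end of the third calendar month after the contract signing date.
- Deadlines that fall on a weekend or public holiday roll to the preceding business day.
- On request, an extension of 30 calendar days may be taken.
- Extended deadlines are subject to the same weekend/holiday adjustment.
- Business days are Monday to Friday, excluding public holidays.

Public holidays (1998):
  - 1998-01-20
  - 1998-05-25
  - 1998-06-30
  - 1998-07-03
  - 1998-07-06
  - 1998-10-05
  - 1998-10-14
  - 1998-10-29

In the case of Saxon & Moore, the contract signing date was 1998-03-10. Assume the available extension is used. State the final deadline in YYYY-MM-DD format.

The third month after 1998-03-10 is June 1998, whose last day is 1998-06-30.
1998-06-30 falls on a listed holiday. Rolling to the preceding business day gives 1998-06-29, a Monday.
The 30-calendar-day extension moves the deadline from 1998-06-29 to 1998-07-29.
1998-07-29 falls on a Wednesday, which is a business day, so no adjustment is needed.
Deadline: 1998-07-29.

1998-07-29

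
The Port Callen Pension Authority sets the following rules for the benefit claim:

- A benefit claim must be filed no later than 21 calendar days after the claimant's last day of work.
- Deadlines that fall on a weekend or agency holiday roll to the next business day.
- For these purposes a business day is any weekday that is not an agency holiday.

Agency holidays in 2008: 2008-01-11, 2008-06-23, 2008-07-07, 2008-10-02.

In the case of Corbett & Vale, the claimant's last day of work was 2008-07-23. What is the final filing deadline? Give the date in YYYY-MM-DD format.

21 calendar days after 2008-07-23 is 2008-08-13.
2008-08-13 (Wednesday) is already a business day.
The final due date is 2008-08-13.

2008-08-13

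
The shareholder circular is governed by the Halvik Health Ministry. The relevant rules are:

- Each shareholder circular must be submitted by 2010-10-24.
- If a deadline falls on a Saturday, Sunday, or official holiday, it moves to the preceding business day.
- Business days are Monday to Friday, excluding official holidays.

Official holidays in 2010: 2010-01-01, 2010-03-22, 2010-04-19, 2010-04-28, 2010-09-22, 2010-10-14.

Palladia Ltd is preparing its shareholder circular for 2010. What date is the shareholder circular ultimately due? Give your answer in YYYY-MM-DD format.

2010-10-22

The stated deadline is 2010-10-24.
2010-10-24 is a Sunday; the preceding business day is 2010-10-22 (Friday).
Final deadline: 2010-10-22.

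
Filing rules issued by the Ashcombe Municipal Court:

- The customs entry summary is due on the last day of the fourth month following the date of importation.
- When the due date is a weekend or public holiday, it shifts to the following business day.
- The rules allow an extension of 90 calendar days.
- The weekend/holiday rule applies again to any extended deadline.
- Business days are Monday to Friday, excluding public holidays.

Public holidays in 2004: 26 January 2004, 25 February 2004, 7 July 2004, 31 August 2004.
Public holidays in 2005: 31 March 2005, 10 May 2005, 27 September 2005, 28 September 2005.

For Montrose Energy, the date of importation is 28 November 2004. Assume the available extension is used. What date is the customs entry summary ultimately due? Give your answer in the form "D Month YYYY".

The fourth month after 28 November 2004 is March 2005, whose last day is 31 March 2005.
31 March 2005 is a listed holiday, so it moves to the next business day, 1 April 2005 (Friday).
Applying the 90-calendar-day extension: 1 April 2005 + 90 days = 30 June 2005.
Since 30 June 2005 is a Thursday and not a holiday, the date is unchanged.
So the filing is due 30 June 2005.

30 June 2005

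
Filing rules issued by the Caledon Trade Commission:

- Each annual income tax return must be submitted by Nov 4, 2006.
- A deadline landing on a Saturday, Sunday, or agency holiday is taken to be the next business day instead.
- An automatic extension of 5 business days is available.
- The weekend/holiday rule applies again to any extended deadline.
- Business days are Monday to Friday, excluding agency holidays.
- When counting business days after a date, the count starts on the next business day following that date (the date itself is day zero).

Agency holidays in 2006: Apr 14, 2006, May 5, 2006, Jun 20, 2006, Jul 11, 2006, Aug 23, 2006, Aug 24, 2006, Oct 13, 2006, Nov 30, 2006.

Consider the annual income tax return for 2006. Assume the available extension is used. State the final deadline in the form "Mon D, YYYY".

Start from the fixed due date, Nov 4, 2006.
Nov 4, 2006 is a Saturday; the next business day is Nov 6, 2006 (Monday).
The 5-business-day extension runs from Nov 6, 2006 to Nov 13, 2006.
Since Nov 13, 2006 is a Monday and not a holiday, the date is unchanged.
The final due date is Nov 13, 2006.

Nov 13, 2006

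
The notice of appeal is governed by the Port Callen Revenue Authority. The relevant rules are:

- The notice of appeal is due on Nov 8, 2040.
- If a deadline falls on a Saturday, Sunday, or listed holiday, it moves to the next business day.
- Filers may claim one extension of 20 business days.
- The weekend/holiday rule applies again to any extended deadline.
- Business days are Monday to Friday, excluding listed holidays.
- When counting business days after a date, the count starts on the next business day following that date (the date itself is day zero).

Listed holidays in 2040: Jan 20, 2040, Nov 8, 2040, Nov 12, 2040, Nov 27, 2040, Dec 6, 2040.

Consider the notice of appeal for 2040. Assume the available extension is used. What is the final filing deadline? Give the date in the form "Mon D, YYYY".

Dec 12, 2040

Start from the fixed due date, Nov 8, 2040.
Nov 8, 2040 falls on a listed holiday. Rolling to the next business day gives Nov 9, 2040, a Friday.
Applying the 20-business-day extension: 20 business days after Nov 9, 2040 is Dec 12, 2040.
Dec 12, 2040 is a Wednesday and not a listed holiday, so it stands.
The final due date is Dec 12, 2040.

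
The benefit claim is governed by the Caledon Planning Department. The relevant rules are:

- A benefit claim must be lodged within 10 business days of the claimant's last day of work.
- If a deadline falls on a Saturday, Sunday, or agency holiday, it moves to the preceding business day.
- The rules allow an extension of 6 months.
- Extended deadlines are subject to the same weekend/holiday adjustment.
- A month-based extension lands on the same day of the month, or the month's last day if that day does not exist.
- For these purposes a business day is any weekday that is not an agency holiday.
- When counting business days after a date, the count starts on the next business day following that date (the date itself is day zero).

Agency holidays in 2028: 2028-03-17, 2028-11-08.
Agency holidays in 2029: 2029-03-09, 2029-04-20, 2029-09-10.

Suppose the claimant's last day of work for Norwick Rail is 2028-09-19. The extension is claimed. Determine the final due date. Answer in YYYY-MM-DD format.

Starting the day after 2028-09-19 and counting 10 business days lands on 2028-10-03.
2028-10-03 (Tuesday) is already a business day.
Applying the 6 months extension: 6 months after 2028-10-03 is 2029-04-03.
2029-04-03 falls on a Tuesday, which is a business day, so no adjustment is needed.
The final due date is 2029-04-03.

2029-04-03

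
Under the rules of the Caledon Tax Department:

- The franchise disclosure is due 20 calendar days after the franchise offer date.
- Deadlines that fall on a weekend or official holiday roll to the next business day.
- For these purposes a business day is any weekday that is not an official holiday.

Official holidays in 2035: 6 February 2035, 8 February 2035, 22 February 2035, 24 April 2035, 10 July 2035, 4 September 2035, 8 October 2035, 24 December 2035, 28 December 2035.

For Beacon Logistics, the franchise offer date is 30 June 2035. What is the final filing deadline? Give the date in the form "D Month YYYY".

20 calendar days after 30 June 2035 is 20 July 2035.
20 July 2035 (Friday) is already a business day.
Deadline: 20 July 2035.

20 July 2035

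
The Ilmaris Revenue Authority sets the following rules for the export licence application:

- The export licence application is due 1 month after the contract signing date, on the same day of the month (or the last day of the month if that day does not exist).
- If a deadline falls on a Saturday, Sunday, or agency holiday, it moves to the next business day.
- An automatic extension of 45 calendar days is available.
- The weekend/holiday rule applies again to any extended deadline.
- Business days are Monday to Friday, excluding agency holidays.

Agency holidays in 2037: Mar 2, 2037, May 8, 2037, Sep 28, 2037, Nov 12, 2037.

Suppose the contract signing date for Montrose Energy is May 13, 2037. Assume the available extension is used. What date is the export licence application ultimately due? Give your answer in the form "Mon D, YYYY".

Jul 30, 2037

1 month from May 13, 2037 is Jun 13, 2037.
Because Jun 13, 2037 is a Saturday, the deadline becomes Jun 15, 2037 (Monday).
Add the 45 calendar-day extension to Jun 15, 2037: Jul 30, 2037.
Jul 30, 2037 (Thursday) is already a business day.
Deadline: Jul 30, 2037.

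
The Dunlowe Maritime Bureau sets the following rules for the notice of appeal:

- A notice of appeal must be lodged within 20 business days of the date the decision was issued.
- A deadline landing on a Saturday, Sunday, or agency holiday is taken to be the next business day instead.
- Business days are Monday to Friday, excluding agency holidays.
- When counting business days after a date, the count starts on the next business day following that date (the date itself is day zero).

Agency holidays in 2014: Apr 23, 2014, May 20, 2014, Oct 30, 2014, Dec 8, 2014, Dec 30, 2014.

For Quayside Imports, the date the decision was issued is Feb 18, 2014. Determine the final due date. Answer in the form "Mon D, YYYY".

Starting the day after Feb 18, 2014 and counting 20 business days lands on Mar 18, 2014.
Mar 18, 2014 (Tuesday) is already a business day.
Final deadline: Mar 18, 2014.

Mar 18, 2014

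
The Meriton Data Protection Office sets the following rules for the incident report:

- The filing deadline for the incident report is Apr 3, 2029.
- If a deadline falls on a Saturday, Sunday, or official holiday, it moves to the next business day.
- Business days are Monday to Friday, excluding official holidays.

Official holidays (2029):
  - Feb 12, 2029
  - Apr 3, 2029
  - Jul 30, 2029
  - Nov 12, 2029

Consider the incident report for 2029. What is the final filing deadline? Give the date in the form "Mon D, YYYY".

Apr 4, 2029

Start from the fixed due date, Apr 3, 2029.
Because Apr 3, 2029 is a listed holiday, the deadline becomes Apr 4, 2029 (Wednesday).
The final due date is Apr 4, 2029.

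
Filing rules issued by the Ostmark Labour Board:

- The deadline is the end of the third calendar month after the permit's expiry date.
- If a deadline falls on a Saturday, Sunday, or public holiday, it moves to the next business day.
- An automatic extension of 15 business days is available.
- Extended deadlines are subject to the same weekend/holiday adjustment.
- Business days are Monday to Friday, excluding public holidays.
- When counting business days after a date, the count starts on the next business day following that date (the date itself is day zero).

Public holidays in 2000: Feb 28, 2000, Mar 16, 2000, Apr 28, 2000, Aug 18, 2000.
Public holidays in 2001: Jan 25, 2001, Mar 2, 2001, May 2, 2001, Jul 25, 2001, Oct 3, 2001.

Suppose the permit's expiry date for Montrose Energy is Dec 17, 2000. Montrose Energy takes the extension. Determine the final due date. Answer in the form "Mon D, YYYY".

Apr 23, 2001

The third month after Dec 17, 2000 is March 2001, whose last day is Mar 31, 2001.
Mar 31, 2001 is a Saturday, so it moves to the next business day, Apr 2, 2001 (Monday).
The 15-business-day extension runs from Apr 2, 2001 to Apr 23, 2001.
Apr 23, 2001 falls on a Monday, which is a business day, so no adjustment is needed.
So the filing is due Apr 23, 2001.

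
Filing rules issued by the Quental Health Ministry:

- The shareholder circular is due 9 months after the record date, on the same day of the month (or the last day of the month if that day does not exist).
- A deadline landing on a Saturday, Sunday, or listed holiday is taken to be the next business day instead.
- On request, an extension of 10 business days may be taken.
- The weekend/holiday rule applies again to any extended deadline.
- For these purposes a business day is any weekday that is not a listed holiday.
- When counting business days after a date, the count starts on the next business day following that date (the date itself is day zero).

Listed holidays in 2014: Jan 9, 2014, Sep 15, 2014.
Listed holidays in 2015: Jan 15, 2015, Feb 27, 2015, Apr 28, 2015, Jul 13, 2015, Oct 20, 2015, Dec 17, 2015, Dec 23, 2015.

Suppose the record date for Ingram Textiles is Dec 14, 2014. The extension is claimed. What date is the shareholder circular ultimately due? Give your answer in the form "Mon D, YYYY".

Sep 28, 2015

9 months from Dec 14, 2014 is Sep 14, 2015.
Sep 14, 2015 (Monday) is already a business day.
Applying the 10-business-day extension: 10 business days after Sep 14, 2015 is Sep 28, 2015.
Sep 28, 2015 (Monday) is already a business day.
So the filing is due Sep 28, 2015.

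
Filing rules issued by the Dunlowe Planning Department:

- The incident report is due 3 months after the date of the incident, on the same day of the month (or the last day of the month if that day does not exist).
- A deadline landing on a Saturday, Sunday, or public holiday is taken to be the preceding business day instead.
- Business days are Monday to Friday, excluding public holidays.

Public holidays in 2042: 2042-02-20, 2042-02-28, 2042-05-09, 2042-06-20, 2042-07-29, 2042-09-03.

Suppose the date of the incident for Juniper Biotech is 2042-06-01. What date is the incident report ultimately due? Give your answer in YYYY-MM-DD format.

2042-09-01

3 months after 2042-06-01, on the same day of the month, is 2042-09-01.
2042-09-01 falls on a Monday, which is a business day, so no adjustment is needed.
The final due date is 2042-09-01.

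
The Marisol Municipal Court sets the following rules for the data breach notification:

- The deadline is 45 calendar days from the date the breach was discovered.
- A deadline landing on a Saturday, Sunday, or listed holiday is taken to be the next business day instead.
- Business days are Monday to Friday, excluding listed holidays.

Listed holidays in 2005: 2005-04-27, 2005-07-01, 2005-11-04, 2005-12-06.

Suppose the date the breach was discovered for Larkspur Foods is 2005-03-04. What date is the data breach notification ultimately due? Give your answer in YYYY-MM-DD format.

45 calendar days after 2005-03-04 is 2005-04-18.
2005-04-18 falls on a Monday, which is a business day, so no adjustment is needed.
Deadline: 2005-04-18.

2005-04-18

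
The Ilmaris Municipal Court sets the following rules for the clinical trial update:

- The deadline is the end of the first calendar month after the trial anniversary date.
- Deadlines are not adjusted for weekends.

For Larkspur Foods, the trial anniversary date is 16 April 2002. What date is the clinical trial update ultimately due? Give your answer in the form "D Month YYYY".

The first month after 16 April 2002 is May 2002, whose last day is 31 May 2002.
No adjustment is made for weekends or holidays, so 31 May 2002 stands.
Final deadline: 31 May 2002.

31 May 2002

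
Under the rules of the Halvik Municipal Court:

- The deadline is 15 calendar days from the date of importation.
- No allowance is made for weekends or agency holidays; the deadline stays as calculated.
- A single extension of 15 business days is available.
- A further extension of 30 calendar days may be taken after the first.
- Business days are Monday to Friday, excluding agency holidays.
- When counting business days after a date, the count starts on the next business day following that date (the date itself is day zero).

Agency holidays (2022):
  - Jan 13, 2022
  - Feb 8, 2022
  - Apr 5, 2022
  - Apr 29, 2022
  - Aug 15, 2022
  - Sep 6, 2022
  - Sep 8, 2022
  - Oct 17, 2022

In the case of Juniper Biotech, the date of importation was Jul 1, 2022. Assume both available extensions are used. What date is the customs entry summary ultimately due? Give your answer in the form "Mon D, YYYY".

Sep 4, 2022

15 calendar days after Jul 1, 2022 is Jul 16, 2022.
Jul 16, 2022 falls on a Saturday. The rules make no weekend/holiday allowance, so it remains Jul 16, 2022.
Applying the 15-business-day extension: 15 business days after Jul 16, 2022 is Aug 5, 2022.
No adjustment is made for weekends or holidays, so Aug 5, 2022 stands.
With the 30-day extension, Aug 5, 2022 becomes Sep 4, 2022.
Sep 4, 2022 falls on a Sunday. The rules make no weekend/holiday allowance, so it remains Sep 4, 2022.
The final due date is Sep 4, 2022.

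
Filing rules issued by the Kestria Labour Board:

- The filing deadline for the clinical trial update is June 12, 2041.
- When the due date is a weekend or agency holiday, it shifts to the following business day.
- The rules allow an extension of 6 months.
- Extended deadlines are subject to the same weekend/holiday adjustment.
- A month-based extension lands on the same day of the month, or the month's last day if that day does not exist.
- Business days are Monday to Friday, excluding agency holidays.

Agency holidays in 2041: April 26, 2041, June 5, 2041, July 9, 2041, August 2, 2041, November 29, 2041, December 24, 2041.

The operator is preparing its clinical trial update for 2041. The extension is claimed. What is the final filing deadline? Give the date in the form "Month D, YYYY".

December 12, 2041

Start from the fixed due date, June 12, 2041.
June 12, 2041 (Wednesday) is already a business day.
The 6 months extension carries June 12, 2041 to December 12, 2041.
December 12, 2041 falls on a Thursday, which is a business day, so no adjustment is needed.
Final deadline: December 12, 2041.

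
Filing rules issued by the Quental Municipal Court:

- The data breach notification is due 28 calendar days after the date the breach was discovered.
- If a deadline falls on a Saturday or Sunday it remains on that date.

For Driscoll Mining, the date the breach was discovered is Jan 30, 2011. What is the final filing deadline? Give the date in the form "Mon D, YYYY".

Feb 27, 2011

Trigger date Jan 30, 2011 + 28 calendar days = Feb 27, 2011.
No adjustment is made for weekends or holidays, so Feb 27, 2011 stands.
Deadline: Feb 27, 2011.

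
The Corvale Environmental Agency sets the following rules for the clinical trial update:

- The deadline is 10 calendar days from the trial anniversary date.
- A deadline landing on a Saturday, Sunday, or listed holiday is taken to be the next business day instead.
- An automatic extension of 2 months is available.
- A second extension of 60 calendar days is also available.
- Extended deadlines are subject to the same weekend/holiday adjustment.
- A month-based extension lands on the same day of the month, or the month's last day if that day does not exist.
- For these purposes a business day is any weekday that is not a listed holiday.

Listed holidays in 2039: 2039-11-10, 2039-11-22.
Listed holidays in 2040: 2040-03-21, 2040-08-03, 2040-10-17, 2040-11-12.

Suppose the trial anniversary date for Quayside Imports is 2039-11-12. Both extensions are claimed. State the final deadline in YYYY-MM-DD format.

2040-03-23

Adding 10 calendar days to 2039-11-12 gives 2039-11-22.
2039-11-22 is a listed holiday, so it moves to the next business day, 2039-11-23 (Wednesday).
Applying the 2 months extension: 2 months after 2039-11-23 is 2040-01-23.
2040-01-23 (Monday) is already a business day.
The 60-calendar-day extension moves the deadline from 2040-01-23 to 2040-03-23.
2040-03-23 falls on a Friday, which is a business day, so no adjustment is needed.
Deadline: 2040-03-23.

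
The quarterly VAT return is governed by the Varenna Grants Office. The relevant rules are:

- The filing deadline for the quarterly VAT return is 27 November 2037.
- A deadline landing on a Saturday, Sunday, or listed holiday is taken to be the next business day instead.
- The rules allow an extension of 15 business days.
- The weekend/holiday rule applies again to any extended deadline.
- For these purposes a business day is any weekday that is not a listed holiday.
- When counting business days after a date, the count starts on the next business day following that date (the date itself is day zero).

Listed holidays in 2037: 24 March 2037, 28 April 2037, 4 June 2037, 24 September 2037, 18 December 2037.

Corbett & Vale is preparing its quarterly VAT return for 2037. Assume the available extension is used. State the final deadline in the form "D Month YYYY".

The statutory due date is 27 November 2037.
27 November 2037 (Friday) is already a business day.
The 15-business-day extension runs from 27 November 2037 to 21 December 2037.
Since 21 December 2037 is a Monday and not a holiday, the date is unchanged.
Final deadline: 21 December 2037.

21 December 2037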